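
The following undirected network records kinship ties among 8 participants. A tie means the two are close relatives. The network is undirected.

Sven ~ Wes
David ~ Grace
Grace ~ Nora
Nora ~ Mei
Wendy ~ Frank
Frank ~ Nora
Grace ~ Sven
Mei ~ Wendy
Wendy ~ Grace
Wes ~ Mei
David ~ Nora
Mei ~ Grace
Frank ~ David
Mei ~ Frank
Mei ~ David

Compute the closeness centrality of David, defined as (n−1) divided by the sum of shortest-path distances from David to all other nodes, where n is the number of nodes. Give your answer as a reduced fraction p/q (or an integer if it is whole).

Distances from David: Frank:1, Grace:1, Mei:1, Nora:1, Sven:2, Wendy:2, Wes:2. Sum = 10.
n = 8, so closeness = 7/10.

7/10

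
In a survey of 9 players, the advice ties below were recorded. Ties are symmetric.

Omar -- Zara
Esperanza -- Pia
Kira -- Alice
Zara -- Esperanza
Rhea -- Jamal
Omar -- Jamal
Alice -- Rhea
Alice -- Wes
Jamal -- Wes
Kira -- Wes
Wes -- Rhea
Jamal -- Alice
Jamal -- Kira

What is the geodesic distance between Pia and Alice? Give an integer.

5

One shortest route is Pia – Esperanza – Zara – Omar – Jamal – Alice, which uses 5 edges, and at distance 4 from Pia we only reach {Jamal}, which does not include Alice. So d(Pia,Alice) = 5.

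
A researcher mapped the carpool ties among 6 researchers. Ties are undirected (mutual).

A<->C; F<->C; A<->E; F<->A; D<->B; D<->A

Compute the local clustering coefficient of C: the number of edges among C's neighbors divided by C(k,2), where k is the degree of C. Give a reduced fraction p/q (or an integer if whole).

1

C's neighbors: A and F (k = 2).
Possible neighbor pairs: C(2,2) = 1. Edges among them: A–F → e = 1.
Clustering(C) = 1/1.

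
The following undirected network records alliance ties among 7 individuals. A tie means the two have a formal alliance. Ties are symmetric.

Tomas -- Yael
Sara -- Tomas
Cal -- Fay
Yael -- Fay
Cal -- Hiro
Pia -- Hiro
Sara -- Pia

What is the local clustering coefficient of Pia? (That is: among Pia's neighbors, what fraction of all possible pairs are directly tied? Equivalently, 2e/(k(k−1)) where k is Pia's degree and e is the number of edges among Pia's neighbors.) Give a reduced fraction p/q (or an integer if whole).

Pia's neighbors: Hiro and Sara (k = 2).
Possible neighbor pairs: C(2,2) = 1. Edges among them: none → e = 0.
Clustering(Pia) = 0/1.

0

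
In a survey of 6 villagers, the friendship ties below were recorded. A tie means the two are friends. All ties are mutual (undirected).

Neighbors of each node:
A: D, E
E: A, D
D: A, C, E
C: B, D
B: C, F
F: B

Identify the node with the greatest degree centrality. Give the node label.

D

Degrees — A:2, B:2, C:2, D:3, E:2, F:1.
The maximum is 3, attained only by D.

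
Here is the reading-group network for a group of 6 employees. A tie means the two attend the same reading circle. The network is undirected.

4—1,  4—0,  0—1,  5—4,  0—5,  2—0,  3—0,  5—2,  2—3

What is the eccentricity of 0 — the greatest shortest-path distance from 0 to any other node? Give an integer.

1

Distances from 0: 1:1, 2:1, 3:1, 4:1, 5:1.
The largest is 1 (to 5, 4, 1, 2, and 3), so the eccentricity of 0 is 1.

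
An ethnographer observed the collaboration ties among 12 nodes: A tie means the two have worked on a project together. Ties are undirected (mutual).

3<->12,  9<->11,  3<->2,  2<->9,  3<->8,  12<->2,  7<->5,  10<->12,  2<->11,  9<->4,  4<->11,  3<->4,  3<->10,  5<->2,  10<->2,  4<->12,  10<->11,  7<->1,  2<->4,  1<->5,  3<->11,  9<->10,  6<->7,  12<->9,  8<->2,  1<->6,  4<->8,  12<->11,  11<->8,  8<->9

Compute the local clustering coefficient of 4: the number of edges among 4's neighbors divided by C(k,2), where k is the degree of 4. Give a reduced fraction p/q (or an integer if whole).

4's neighbors: 2, 3, 8, 9, 11, and 12 (k = 6).
Possible neighbor pairs: C(6,2) = 15. Edges among them: 2–3, 2–8, 2–9, 2–11, 2–12, 3–8, 3–11, 3–12, 8–9, 8–11, 9–11, 9–12, 11–12 → e = 13.
Clustering(4) = 13/15.

13/15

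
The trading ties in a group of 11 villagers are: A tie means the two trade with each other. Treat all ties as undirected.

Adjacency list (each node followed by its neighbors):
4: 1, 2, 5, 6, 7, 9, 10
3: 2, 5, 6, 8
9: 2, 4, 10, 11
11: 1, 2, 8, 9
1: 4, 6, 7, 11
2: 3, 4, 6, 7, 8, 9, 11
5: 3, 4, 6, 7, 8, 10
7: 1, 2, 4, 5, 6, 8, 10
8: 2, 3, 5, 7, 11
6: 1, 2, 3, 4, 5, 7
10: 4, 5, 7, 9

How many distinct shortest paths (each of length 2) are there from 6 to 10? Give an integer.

The shortest distance is 2. The length-2 paths are: 6–7–10; 6–5–10; 6–4–10.
That gives 3 distinct shortest paths.

3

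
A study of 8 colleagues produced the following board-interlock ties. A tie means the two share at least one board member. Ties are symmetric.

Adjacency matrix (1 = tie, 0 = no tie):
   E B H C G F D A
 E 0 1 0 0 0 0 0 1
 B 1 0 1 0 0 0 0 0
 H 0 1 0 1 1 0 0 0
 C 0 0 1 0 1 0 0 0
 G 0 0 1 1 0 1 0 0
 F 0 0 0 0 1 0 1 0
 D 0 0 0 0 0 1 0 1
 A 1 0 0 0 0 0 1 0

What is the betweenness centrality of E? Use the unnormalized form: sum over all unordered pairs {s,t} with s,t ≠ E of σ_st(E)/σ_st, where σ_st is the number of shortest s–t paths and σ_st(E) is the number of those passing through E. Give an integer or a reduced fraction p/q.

7/2

Pairs whose geodesics pass through E — B–D: 1; B–A: 1; H–A: 1; C–A: 1/2.
All other pairs contribute 0.
Summing the contributions gives betweenness(E) = 7/2.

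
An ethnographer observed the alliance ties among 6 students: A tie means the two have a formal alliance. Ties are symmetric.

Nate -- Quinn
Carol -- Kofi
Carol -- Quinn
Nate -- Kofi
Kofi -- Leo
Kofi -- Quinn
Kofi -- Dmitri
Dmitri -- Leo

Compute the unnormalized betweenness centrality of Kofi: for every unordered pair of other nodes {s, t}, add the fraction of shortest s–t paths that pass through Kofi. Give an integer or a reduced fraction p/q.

Pairs whose geodesics pass through Kofi — Leo–Quinn: 1; Leo–Carol: 1; Leo–Nate: 1; Dmitri–Quinn: 1; Dmitri–Carol: 1; Dmitri–Nate: 1; Carol–Nate: 1/2.
All other pairs contribute 0.
Summing the contributions gives betweenness(Kofi) = 13/2.

13/2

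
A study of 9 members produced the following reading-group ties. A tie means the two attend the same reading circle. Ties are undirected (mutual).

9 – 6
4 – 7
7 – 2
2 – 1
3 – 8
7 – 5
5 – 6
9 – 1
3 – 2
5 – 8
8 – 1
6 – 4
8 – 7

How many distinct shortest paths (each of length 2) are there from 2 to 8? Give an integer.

3

The shortest distance is 2. The length-2 paths are: 2–7–8; 2–1–8; 2–3–8.
That gives 3 distinct shortest paths.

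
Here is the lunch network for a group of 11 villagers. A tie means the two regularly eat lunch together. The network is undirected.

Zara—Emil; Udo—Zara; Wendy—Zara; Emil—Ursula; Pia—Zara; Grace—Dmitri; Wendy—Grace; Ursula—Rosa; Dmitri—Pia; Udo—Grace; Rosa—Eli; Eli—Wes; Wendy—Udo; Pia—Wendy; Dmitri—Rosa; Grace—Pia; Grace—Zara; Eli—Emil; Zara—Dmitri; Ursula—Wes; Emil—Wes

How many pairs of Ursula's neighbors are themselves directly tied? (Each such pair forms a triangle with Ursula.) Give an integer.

1

Ursula's neighbors: Emil, Rosa, and Wes.
Neighbor pairs that are themselves tied: Ursula–Emil–Wes. Each forms one triangle with Ursula, for 1 in total.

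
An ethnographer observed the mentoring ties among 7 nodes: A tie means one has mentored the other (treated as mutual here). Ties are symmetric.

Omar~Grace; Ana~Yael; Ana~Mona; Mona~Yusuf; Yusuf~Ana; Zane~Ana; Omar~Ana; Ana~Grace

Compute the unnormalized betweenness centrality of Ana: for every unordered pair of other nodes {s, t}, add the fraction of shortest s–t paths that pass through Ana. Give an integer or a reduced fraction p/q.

Pairs whose geodesics pass through Ana — Grace–Yael: 1; Grace–Mona: 1; Grace–Yusuf: 1; Grace–Zane: 1; Yael–Mona: 1; Yael–Omar: 1; Yael–Yusuf: 1; Yael–Zane: 1; Mona–Omar: 1; Mona–Zane: 1; Omar–Yusuf: 1; Omar–Zane: 1; Yusuf–Zane: 1.
All other pairs contribute 0.
Summing the contributions gives betweenness(Ana) = 13.

13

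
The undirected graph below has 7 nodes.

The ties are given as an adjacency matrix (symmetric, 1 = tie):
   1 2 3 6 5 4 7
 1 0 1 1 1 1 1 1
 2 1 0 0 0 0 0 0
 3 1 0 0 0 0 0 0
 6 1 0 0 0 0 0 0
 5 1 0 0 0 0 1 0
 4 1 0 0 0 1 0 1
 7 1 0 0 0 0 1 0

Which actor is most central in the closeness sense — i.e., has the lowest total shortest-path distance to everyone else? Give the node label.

1

Farness (sum of distances to all others) for each node — 1:6, 2:11, 3:11, 4:9, 5:10, 6:11, 7:10.
The smallest farness is 6, for 1, so 1 has the highest closeness.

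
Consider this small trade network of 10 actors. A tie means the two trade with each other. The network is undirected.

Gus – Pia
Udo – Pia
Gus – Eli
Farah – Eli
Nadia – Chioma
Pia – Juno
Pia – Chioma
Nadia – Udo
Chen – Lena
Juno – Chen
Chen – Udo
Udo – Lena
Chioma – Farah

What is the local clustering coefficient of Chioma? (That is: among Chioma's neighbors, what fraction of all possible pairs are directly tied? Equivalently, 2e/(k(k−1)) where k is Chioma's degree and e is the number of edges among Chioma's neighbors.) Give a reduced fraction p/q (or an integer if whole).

Chioma's neighbors: Farah, Nadia, and Pia (k = 3).
Possible neighbor pairs: C(3,2) = 3. Edges among them: none → e = 0.
Clustering(Chioma) = 0/3 = 0.

0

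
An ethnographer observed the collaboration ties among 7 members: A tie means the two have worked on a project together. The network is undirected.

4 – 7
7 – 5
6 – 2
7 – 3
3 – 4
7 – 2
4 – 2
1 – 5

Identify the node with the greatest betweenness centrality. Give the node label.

Unnormalized betweenness of each node: 1:0, 2:5, 3:0, 4:1, 5:5, 6:0, 7:9.
7 has the largest value, 9, making it the main broker — the node through which the most shortest paths run.

7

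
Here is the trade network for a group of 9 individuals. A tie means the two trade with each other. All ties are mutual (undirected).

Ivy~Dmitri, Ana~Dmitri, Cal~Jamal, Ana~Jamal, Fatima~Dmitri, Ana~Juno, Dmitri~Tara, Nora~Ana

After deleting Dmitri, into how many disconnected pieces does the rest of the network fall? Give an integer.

4

Without Dmitri, the remaining ties split the others into: {Tara}; {Ana, Cal, Jamal, Juno, Nora}; {Ivy}; {Fatima}.
That's 4 separate components.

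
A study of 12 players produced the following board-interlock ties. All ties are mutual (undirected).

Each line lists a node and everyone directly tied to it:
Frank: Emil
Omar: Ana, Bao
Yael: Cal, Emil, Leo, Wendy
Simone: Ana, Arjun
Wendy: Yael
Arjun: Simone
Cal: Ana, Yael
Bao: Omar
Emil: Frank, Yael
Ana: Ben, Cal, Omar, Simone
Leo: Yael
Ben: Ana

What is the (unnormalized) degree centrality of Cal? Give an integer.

2

Cal is directly tied to Ana and Yael. That is 2 neighbors, so the degree of Cal is 2.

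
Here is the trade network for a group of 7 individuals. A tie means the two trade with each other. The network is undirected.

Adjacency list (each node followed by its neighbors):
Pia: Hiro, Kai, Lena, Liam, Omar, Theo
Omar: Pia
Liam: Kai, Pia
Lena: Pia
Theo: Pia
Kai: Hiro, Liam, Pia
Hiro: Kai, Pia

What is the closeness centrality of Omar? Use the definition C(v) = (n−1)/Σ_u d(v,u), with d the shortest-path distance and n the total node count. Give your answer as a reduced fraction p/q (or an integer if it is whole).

6/11

Distances from Omar: Hiro:2, Kai:2, Lena:2, Liam:2, Pia:1, Theo:2. Sum = 11.
n = 7, so closeness = 6/11.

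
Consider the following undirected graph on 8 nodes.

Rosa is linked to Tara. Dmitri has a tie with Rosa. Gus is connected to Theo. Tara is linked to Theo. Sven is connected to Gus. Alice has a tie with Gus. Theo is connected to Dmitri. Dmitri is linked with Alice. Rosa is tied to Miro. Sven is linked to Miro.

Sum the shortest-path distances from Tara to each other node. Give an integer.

14

Distances from Tara: Alice:3, Dmitri:2, Gus:2, Miro:2, Rosa:1, Sven:3, Theo:1.
Sum = 3 + 2 + 2 + 2 + 1 + 3 + 1 = 14.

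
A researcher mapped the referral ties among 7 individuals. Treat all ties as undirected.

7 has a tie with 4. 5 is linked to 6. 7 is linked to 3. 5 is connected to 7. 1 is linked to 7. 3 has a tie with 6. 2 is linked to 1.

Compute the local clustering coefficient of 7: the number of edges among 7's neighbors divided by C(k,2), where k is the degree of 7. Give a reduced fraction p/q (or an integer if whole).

0

7's neighbors: 1, 3, 4, and 5 (k = 4).
Possible neighbor pairs: C(4,2) = 6. Edges among them: none → e = 0.
Clustering(7) = 0/6 = 0.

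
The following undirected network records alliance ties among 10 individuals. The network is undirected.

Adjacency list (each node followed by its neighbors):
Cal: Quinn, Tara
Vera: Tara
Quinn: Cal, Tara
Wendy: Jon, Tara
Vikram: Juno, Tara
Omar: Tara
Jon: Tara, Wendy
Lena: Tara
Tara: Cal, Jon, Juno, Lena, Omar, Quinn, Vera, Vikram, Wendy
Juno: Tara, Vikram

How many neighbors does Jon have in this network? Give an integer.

Jon is directly tied to Tara and Wendy. That is 2 neighbors, so the degree of Jon is 2.

2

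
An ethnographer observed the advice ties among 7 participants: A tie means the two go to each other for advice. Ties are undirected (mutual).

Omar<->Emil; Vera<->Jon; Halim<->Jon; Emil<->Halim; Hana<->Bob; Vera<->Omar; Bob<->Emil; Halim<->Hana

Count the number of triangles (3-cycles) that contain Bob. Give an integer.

0

Bob's neighbors are Emil and Hana, but none of them are tied to each other, so no triangle contains Bob.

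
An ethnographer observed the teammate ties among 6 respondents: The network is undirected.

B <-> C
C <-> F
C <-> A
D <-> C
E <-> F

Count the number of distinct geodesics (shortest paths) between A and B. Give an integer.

1

The shortest distance is 2, and the only length-2 path is A–C–B. So there is exactly 1 shortest path.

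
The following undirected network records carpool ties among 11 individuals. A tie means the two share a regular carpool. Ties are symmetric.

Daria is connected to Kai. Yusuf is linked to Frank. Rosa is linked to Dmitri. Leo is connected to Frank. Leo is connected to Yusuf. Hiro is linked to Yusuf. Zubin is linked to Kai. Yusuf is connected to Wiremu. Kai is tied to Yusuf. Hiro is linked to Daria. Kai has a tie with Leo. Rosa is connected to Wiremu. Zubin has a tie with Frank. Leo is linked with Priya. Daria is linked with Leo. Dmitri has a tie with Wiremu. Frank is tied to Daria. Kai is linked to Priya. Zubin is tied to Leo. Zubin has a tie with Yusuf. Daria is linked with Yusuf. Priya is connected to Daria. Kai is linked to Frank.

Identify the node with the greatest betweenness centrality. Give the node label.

Yusuf

Unnormalized betweenness of each node: Daria:25/6, Dmitri:0, Frank:1/4, Hiro:0, Kai:29/12, Leo:29/12, Priya:0, Rosa:0, Wiremu:16, Yusuf:95/4, Zubin:0.
Yusuf has the largest value, 95/4, making it the main broker — the node through which the most shortest paths run.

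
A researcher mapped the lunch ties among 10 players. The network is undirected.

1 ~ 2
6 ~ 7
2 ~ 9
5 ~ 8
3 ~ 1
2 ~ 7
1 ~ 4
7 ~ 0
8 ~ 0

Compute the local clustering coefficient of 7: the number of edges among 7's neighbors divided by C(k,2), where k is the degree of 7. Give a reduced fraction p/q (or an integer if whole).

0

7's neighbors: 0, 2, and 6 (k = 3).
Possible neighbor pairs: C(3,2) = 3. Edges among them: none → e = 0.
Clustering(7) = 0/3 = 0.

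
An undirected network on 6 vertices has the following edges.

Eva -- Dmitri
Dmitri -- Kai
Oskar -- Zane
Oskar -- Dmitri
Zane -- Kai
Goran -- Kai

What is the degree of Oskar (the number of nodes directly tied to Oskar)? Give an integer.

Oskar is directly tied to Dmitri and Zane. That is 2 neighbors, so the degree of Oskar is 2.

2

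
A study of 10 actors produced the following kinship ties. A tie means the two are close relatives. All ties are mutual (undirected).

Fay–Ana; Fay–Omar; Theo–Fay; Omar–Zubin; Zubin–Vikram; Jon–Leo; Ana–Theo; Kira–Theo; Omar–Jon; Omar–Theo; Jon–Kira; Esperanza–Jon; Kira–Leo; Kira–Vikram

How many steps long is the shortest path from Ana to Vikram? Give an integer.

One shortest route is Ana – Theo – Kira – Vikram, which uses 3 edges, and at distance 2 from Ana we only reach {Kira, Omar}, which does not include Vikram. So d(Ana,Vikram) = 3.

3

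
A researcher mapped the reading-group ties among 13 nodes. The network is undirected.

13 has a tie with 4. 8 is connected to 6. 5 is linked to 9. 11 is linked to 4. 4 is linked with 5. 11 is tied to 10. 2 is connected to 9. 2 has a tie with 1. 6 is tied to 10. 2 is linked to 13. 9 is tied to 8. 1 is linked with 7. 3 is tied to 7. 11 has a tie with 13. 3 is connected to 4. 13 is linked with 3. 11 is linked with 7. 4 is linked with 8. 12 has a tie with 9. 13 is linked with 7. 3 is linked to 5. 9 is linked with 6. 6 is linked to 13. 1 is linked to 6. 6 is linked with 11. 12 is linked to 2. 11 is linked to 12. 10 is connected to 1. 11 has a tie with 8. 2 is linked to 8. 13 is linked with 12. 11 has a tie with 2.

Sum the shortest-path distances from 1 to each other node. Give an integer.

Distances from 1: 2:1, 3:2, 4:3, 5:3, 6:1, 7:1, 8:2, 9:2, 10:1, 11:2, 12:2, 13:2.
Sum = 1 + 2 + 3 + 3 + 1 + 1 + 2 + 2 + 1 + 2 + 2 + 2 = 22.

22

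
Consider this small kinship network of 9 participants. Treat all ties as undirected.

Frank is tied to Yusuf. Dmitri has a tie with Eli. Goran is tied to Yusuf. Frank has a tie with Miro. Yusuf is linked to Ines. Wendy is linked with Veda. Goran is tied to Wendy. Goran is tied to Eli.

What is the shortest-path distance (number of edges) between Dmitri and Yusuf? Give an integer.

3

One shortest route is Dmitri – Eli – Goran – Yusuf, which uses 3 edges, and at distance 2 from Dmitri we only reach {Goran}, which does not include Yusuf. So d(Dmitri,Yusuf) = 3.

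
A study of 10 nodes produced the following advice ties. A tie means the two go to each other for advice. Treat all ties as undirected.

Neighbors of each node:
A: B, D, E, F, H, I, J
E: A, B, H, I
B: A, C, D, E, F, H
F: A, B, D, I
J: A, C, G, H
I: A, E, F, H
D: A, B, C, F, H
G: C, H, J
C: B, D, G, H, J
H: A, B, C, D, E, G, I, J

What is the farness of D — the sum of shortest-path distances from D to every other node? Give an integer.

Distances from D: A:1, B:1, C:1, E:2, F:1, G:2, H:1, I:2, J:2.
Sum = 1 + 1 + 1 + 2 + 1 + 2 + 1 + 2 + 2 = 13.

13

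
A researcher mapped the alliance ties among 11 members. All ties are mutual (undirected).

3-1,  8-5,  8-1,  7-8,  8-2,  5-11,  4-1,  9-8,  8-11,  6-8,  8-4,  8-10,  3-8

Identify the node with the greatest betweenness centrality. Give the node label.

8

Unnormalized betweenness of each node: 1:1/2, 2:0, 3:0, 4:0, 5:0, 6:0, 7:0, 8:83/2, 9:0, 10:0, 11:0.
8 has the largest value, 83/2, making it the main broker — the node through which the most shortest paths run.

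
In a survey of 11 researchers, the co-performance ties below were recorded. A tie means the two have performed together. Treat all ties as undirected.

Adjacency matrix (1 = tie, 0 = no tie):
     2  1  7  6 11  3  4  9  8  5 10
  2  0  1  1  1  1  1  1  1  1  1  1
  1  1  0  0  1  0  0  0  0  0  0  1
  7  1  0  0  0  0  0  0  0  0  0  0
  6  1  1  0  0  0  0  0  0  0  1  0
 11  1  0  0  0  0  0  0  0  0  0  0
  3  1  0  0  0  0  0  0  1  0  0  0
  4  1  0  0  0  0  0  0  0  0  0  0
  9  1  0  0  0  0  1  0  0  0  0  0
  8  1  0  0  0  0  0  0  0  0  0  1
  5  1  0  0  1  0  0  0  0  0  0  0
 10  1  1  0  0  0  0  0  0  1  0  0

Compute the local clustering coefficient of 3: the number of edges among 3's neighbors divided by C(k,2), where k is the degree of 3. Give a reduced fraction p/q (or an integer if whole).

3's neighbors: 2 and 9 (k = 2).
Possible neighbor pairs: C(2,2) = 1. Edges among them: 2–9 → e = 1.
Clustering(3) = 1/1.

1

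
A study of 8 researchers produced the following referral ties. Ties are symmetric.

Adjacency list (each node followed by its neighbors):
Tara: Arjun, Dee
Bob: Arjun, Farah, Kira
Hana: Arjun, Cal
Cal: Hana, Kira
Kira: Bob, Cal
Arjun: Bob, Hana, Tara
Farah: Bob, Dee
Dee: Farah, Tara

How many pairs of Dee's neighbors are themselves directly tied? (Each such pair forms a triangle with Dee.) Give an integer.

0

Dee's neighbors are Farah and Tara, but none of them are tied to each other, so no triangle contains Dee.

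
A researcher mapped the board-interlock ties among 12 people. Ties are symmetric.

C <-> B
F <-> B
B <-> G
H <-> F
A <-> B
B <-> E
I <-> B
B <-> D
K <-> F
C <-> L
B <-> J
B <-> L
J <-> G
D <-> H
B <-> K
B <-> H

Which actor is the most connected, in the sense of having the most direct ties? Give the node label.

B

Degrees — A:1, B:11, C:2, D:2, E:1, F:3, G:2, H:3, I:1, J:2, K:2, L:2.
The maximum is 11, attained only by B.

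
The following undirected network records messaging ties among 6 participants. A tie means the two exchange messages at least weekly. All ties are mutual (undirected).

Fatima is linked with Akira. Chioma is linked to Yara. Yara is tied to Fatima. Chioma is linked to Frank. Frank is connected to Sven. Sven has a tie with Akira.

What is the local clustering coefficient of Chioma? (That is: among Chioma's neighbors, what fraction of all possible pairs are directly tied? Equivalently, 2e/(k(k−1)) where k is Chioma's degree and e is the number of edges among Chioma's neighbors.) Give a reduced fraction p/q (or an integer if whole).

Chioma's neighbors: Frank and Yara (k = 2).
Possible neighbor pairs: C(2,2) = 1. Edges among them: none → e = 0.
Clustering(Chioma) = 0/1.

0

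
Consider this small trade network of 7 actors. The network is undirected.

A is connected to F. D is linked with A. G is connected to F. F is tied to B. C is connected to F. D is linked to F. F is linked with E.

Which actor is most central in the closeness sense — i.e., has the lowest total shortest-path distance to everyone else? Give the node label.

F

Farness (sum of distances to all others) for each node — A:10, B:11, C:11, D:10, E:11, F:6, G:11.
The smallest farness is 6, for F, so F has the highest closeness.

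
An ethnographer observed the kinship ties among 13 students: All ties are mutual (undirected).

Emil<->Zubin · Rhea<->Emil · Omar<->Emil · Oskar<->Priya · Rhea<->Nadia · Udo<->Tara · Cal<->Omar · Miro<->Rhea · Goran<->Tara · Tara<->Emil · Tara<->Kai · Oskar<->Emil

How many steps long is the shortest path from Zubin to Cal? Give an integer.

3

One shortest route is Zubin – Emil – Omar – Cal, which uses 3 edges, and at distance 2 from Zubin we only reach {Omar, Oskar, Rhea, Tara}, which does not include Cal. So d(Zubin,Cal) = 3.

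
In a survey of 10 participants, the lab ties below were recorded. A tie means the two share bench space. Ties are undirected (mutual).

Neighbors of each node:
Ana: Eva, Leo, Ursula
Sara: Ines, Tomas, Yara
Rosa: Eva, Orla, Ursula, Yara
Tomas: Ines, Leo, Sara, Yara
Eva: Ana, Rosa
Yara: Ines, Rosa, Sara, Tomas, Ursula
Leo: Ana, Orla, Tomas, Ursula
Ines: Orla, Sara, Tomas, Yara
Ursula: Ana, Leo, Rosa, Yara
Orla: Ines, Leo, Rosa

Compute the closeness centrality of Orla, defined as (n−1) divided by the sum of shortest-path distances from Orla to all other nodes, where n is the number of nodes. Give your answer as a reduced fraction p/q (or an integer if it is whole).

3/5

Distances from Orla: Ana:2, Eva:2, Ines:1, Leo:1, Rosa:1, Sara:2, Tomas:2, Ursula:2, Yara:2. Sum = 15.
n = 10, so closeness = 9/15 = 3/5.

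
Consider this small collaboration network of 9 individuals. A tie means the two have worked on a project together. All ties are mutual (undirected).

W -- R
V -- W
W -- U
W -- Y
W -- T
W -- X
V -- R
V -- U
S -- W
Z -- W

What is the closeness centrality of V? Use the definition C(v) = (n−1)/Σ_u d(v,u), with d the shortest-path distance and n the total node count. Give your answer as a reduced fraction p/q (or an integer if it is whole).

Distances from V: R:1, S:2, T:2, U:1, W:1, X:2, Y:2, Z:2. Sum = 13.
n = 9, so closeness = 8/13.

8/13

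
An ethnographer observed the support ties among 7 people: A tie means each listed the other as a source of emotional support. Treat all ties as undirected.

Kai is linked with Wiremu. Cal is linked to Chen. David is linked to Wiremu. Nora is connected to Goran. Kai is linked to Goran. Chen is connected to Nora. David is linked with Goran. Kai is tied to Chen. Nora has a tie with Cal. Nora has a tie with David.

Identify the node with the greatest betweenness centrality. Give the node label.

Unnormalized betweenness of each node: Cal:0, Chen:2, David:2, Goran:1, Kai:5/2, Nora:4, Wiremu:1/2.
Nora has the largest value, 4, making it the main broker — the node through which the most shortest paths run.

Nora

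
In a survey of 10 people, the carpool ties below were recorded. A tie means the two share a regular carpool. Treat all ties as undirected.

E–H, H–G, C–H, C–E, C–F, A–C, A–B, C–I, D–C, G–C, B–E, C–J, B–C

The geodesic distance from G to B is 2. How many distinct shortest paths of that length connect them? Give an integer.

The shortest distance is 2, and the only length-2 path is G–C–B. So there is exactly 1 shortest path.

1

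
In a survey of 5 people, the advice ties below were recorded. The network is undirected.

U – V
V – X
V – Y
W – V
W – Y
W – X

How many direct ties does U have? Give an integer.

1

U is directly tied to V. That is 1 neighbor, so the degree of U is 1.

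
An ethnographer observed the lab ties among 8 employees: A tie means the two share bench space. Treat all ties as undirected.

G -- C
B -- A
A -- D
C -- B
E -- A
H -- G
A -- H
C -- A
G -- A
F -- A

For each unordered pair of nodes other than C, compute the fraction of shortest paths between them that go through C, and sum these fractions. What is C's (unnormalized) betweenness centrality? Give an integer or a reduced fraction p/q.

1/2

Pairs whose geodesics pass through C — G–B: 1/2.
All other pairs contribute 0.
Summing the contributions gives betweenness(C) = 1/2.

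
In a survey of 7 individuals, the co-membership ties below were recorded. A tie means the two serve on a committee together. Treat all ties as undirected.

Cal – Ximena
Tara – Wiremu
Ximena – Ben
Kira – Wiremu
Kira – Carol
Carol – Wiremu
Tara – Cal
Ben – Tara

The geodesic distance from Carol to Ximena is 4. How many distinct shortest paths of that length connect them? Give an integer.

The shortest distance is 4. The length-4 paths are: Carol–Wiremu–Tara–Cal–Ximena; Carol–Wiremu–Tara–Ben–Ximena.
That gives 2 distinct shortest paths.

2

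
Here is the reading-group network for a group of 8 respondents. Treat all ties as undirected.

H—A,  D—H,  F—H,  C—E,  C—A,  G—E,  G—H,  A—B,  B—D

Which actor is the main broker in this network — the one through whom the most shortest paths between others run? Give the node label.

Unnormalized betweenness of each node: A:13/2, B:1, C:2, D:3/2, E:1, F:0, G:3, H:11.
H has the largest value, 11, making it the main broker — the node through which the most shortest paths run.

H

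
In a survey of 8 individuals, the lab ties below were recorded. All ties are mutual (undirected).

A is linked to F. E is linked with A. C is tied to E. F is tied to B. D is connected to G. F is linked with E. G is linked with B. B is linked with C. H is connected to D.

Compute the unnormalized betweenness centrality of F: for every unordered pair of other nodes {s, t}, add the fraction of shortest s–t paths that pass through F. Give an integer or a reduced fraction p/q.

Pairs whose geodesics pass through F — D–A: 1; D–E: 1/2; G–A: 1; G–E: 1/2; H–A: 1; H–E: 1/2; A–B: 1; E–B: 1/2.
All other pairs contribute 0.
Summing the contributions gives betweenness(F) = 6.

6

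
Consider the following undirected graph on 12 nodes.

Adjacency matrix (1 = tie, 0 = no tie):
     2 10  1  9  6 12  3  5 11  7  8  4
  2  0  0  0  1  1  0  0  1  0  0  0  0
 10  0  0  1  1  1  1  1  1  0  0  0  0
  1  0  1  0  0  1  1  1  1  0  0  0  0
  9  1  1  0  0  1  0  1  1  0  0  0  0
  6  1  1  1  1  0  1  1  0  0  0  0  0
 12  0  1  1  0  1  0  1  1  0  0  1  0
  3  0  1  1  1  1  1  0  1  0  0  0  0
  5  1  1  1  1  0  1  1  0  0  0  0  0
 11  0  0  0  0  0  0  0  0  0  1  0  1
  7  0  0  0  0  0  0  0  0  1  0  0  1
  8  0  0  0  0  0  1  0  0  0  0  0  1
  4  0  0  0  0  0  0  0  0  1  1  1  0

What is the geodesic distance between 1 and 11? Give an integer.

4

One shortest route is 1 – 12 – 8 – 4 – 11, which uses 4 edges, and at distance 3 from 1 we only reach {4}, which does not include 11. So d(1,11) = 4.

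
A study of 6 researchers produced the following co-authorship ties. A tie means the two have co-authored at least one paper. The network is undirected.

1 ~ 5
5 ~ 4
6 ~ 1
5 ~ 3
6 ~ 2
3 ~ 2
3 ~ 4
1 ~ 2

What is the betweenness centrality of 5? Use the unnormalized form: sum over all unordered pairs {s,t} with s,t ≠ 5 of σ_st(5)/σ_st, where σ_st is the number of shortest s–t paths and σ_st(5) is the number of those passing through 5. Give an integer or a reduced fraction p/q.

Pairs whose geodesics pass through 5 — 3–1: 1/2; 6–4: 1/2; 1–4: 1.
All other pairs contribute 0.
Summing the contributions gives betweenness(5) = 2.

2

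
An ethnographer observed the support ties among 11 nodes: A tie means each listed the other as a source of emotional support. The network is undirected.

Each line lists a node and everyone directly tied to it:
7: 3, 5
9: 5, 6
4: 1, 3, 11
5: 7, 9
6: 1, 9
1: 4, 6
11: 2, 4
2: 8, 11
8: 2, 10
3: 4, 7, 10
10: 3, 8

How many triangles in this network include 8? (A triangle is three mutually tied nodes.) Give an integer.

0

8's neighbors are 2 and 10, but none of them are tied to each other, so no triangle contains 8.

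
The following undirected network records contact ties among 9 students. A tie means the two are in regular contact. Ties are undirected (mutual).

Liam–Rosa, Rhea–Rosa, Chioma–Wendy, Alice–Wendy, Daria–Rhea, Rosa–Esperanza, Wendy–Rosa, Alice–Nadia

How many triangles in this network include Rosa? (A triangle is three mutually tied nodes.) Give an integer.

Rosa's neighbors are Esperanza, Liam, Rhea, and Wendy, but none of them are tied to each other, so no triangle contains Rosa.

0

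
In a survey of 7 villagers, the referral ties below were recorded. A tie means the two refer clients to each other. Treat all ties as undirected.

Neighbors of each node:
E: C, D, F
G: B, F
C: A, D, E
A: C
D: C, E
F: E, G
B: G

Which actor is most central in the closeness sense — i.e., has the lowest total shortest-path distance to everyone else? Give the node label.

Farness (sum of distances to all others) for each node — A:17, B:19, C:12, D:13, E:10, F:11, G:14.
The smallest farness is 10, for E, so E has the highest closeness.

E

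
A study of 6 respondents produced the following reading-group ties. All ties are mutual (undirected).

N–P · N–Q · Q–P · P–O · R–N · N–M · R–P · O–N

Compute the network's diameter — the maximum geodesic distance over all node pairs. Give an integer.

Eccentricity of each node (its greatest distance to any other): M:2, N:1, O:2, P:2, Q:2, R:2.
The maximum eccentricity is 2, realized for instance by the pair P–M via P – N – M. So the diameter is 2.

2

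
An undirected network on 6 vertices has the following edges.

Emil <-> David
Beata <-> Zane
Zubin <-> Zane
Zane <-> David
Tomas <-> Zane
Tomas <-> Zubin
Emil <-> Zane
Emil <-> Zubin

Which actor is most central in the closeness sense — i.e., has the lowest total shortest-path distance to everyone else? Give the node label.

Zane

Farness (sum of distances to all others) for each node — Beata:9, David:8, Emil:7, Tomas:8, Zane:5, Zubin:7.
The smallest farness is 5, for Zane, so Zane has the highest closeness.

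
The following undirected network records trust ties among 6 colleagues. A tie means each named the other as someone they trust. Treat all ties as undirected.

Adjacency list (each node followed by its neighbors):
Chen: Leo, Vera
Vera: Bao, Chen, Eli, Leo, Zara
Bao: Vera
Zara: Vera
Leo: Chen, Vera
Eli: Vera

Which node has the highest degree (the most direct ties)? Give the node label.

Degrees — Bao:1, Chen:2, Eli:1, Leo:2, Vera:5, Zara:1.
The maximum is 5, attained only by Vera.

Vera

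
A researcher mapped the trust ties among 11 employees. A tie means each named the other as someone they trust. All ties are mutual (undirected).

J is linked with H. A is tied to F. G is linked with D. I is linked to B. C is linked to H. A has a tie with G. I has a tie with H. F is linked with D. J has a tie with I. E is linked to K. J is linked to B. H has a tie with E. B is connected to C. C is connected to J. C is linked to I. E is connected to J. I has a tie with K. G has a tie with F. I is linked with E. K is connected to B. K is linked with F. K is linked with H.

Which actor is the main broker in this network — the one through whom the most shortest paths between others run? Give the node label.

Unnormalized betweenness of each node: A:0, B:35/12, C:1/4, D:0, E:5/4, F:43/2, G:1/2, H:13/4, I:23/6, J:11/12, K:295/12.
K has the largest value, 295/12, making it the main broker — the node through which the most shortest paths run.

K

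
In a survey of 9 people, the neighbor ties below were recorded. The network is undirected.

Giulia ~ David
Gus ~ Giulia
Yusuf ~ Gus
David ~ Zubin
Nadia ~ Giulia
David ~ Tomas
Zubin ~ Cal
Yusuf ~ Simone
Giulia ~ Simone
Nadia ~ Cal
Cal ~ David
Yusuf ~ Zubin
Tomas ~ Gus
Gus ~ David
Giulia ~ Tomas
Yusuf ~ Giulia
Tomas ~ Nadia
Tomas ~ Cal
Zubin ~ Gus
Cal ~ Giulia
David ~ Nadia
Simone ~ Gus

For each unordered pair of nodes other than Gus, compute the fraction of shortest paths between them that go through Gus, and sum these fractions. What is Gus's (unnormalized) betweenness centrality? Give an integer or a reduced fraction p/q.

35/12

Pairs whose geodesics pass through Gus — Giulia–Zubin: 1/4; Tomas–Zubin: 1/3; Tomas–Yusuf: 1/2; Tomas–Simone: 1/2; David–Yusuf: 1/3; David–Simone: 1/2; Zubin–Simone: 1/2.
All other pairs contribute 0.
Summing the contributions gives betweenness(Gus) = 35/12.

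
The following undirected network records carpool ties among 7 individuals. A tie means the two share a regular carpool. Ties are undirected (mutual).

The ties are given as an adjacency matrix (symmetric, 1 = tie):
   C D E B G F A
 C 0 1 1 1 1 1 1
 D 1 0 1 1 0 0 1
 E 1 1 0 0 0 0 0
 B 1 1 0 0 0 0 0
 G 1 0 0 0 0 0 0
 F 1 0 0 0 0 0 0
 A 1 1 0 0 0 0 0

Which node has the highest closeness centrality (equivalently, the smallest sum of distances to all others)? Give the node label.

Farness (sum of distances to all others) for each node — A:10, B:10, C:6, D:8, E:10, F:11, G:11.
The smallest farness is 6, for C, so C has the highest closeness.

C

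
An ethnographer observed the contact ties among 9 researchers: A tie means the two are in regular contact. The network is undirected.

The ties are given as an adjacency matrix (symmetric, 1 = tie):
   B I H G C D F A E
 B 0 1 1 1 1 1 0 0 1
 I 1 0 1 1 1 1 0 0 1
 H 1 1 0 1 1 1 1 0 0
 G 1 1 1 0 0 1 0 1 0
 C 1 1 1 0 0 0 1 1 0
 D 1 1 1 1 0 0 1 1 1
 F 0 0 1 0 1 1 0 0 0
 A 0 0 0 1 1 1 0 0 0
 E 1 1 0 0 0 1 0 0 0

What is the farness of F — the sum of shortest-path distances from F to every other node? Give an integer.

Distances from F: A:2, B:2, C:1, D:1, E:2, G:2, H:1, I:2.
Sum = 2 + 2 + 1 + 1 + 2 + 2 + 1 + 2 = 13.

13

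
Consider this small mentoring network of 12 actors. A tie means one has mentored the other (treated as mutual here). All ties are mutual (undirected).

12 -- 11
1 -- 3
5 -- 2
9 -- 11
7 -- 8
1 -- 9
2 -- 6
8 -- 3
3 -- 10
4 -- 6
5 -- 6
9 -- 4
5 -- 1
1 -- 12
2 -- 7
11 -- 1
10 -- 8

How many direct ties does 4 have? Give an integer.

2

4 is directly tied to 6 and 9. That is 2 neighbors, so the degree of 4 is 2.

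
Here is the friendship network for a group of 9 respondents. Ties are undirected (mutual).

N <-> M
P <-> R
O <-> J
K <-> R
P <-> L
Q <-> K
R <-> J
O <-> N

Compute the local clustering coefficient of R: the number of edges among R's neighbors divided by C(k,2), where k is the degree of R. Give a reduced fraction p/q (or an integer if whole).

0

R's neighbors: J, K, and P (k = 3).
Possible neighbor pairs: C(3,2) = 3. Edges among them: none → e = 0.
Clustering(R) = 0/3 = 0.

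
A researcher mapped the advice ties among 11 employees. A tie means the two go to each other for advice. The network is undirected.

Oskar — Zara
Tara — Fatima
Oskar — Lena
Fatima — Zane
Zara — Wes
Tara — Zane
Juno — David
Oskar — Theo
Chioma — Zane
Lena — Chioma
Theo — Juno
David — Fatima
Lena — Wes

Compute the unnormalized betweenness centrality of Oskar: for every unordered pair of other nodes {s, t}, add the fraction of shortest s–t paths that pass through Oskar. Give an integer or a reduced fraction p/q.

77/6

Pairs whose geodesics pass through Oskar — Zara–Lena: 1/2; Zara–Chioma: 1/2; Zara–Zane: 1/2; Zara–Tara: 1/2; Zara–Fatima: 2/3; Zara–David: 1; Zara–Juno: 1; Zara–Theo: 1; Wes–David: 2/3; Wes–Juno: 2/2; Wes–Theo: 2/2; Lena–David: 1/2; Lena–Juno: 1; Lena–Theo: 1 … (+3 more pairs).
All other pairs contribute 0.
Summing the contributions gives betweenness(Oskar) = 77/6.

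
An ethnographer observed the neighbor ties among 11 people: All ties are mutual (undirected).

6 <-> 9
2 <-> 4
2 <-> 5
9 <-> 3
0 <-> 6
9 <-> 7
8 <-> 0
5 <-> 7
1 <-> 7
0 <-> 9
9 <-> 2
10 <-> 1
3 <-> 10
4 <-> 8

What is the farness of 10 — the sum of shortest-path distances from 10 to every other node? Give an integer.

26

Distances from 10: 0:3, 1:1, 2:3, 3:1, 4:4, 5:3, 6:3, 7:2, 8:4, 9:2.
Sum = 3 + 1 + 3 + 1 + 4 + 3 + 3 + 2 + 4 + 2 = 26.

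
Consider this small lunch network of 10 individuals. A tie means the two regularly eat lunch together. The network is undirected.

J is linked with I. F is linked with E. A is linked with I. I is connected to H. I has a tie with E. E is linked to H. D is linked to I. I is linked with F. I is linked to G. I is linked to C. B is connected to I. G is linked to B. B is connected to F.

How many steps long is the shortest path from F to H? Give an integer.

2

One shortest route is F – I – H, which uses 2 edges, and F and H are not directly tied, so nothing shorter exists. So d(F,H) = 2.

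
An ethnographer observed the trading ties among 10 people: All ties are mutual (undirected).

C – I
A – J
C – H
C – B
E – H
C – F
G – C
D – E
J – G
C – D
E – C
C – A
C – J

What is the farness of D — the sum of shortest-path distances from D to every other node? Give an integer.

Distances from D: A:2, B:2, C:1, E:1, F:2, G:2, H:2, I:2, J:2.
Sum = 2 + 2 + 1 + 1 + 2 + 2 + 2 + 2 + 2 = 16.

16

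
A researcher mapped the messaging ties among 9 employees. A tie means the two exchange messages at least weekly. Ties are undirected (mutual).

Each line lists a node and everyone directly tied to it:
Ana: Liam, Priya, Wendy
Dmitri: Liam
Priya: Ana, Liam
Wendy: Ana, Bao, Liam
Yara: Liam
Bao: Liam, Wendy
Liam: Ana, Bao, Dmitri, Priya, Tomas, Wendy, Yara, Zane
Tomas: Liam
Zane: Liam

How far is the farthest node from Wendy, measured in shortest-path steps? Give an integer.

2

Distances from Wendy: Ana:1, Bao:1, Dmitri:2, Liam:1, Priya:2, Tomas:2, Yara:2, Zane:2.
The largest is 2 (to Zane, Yara, Tomas, Priya, and Dmitri), so the eccentricity of Wendy is 2.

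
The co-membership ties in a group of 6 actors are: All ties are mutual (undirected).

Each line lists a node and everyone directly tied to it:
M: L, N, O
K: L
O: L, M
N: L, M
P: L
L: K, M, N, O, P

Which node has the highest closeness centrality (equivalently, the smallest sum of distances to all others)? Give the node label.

L

Farness (sum of distances to all others) for each node — K:9, L:5, M:7, N:8, O:8, P:9.
The smallest farness is 5, for L, so L has the highest closeness.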